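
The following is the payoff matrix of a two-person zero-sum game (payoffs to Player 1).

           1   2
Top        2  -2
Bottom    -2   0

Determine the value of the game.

-2/3

Row minima: Top → -2, Bottom → -2; maximin = -2.
Column maxima: 1 → 2, 2 → 0; minimax = 0.
-2 ≠ 0, so there is no saddle point; optimal play is mixed.
Let Player 1 play Top with probability p. Expected payoff against 1: 2p + (-2)(1−p) = 4p − 2; against 2: (-2)p + 0(1−p) = −2p.
Setting these equal: 4p − 2 = −2p ⇒ 6p = 2 ⇒ p = 1/3, and the value is (4)·(1/3) − 2 = -2/3.
For Player 2: with q = P(1), equating Top's and Bottom's payoffs gives 4q − 2 = −2q ⇒ q = 1/3.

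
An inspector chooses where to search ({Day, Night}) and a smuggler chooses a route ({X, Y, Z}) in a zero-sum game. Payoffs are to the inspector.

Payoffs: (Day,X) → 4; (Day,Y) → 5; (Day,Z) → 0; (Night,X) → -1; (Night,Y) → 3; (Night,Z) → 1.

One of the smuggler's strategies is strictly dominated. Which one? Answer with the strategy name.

Y

X holds the inspector's payoff strictly below Y in every row: 4 < 5, -1 < 3.
So Y is strictly dominated for the smuggler.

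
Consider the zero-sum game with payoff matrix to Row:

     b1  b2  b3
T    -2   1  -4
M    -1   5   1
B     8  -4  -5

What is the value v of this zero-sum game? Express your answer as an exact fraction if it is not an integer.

1/5

Row minima: T → -4, M → -1, B → -5; maximin = -1.
Column maxima: b1 → 8, b2 → 5, b3 → 1; minimax = 1.
-1 ≠ 1, so there is no saddle point; optimal play is mixed.
T is strictly dominated by M, so Row never plays it.
b2 is strictly dominated by b3 (it gives Row strictly more in every row), so Column never plays it.
On the remaining 2×2 (M, B vs b1, b3):
Let Row play M with probability p. Expected payoff against b1: (-1)p + 8(1−p) = −9p + 8; against b3: 1p + (-5)(1−p) = 6p − 5.
Setting these equal: −9p + 8 = 6p − 5 ⇒ −15p = -13 ⇒ p = 13/15, and the value is (-9)·(13/15) + 8 = 1/5.
For Column: with q = P(b1), equating M's and B's payoffs gives −2q + 1 = 13q − 5 ⇒ q = 2/5.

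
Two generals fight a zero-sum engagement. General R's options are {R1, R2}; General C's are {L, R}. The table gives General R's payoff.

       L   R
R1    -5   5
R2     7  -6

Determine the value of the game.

Row minima: R1 → -5, R2 → -6; maximin = -5.
Column maxima: L → 7, R → 5; minimax = 5.
-5 ≠ 5, so there is no saddle point; optimal play is mixed.
Let General R play R1 with probability p. Expected payoff against L: (-5)p + 7(1−p) = −12p + 7; against R: 5p + (-6)(1−p) = 11p − 6.
Setting these equal: −12p + 7 = 11p − 6 ⇒ −23p = -13 ⇒ p = 13/23, and the value is (-12)·(13/23) + 7 = 5/23.
For General C: with q = P(L), equating R1's and R2's payoffs gives −10q + 5 = 13q − 6 ⇒ q = 11/23.

5/23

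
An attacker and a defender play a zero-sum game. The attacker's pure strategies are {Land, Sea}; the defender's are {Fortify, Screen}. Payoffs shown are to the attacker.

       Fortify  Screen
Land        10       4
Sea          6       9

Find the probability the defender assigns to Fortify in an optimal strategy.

Row minima: Land → 4, Sea → 6; maximin = 6.
Column maxima: Fortify → 10, Screen → 9; minimax = 9.
6 ≠ 9, so there is no saddle point; optimal play is mixed.
Let the attacker play Land with probability p. Expected payoff against Fortify: 10p + 6(1−p) = 4p + 6; against Screen: 4p + 9(1−p) = −5p + 9.
Setting these equal: 4p + 6 = −5p + 9 ⇒ 9p = 3 ⇒ p = 1/3, and the value is (4)·(1/3) + 6 = 22/3.
For the defender: with q = P(Fortify), equating Land's and Sea's payoffs gives 6q + 4 = −3q + 9 ⇒ q = 5/9.

5/9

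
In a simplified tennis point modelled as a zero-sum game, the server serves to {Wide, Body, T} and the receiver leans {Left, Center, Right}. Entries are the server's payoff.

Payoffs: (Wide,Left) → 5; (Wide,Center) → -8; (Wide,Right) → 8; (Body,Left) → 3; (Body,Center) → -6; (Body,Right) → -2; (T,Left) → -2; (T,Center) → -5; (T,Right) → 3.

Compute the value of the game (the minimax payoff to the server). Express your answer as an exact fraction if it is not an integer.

Row minima: Wide → -8, Body → -6, T → -5; maximin = -5.
Column maxima: Left → 5, Center → -5, Right → 8; minimax = -5.
Since maximin = minimax = -5, there is a saddle point and the value is -5.

-5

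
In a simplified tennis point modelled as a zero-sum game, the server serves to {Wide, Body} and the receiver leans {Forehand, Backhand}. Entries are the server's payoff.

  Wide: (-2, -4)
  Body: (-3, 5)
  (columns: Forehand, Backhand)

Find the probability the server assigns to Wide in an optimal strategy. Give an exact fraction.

4/5

Row minima: Wide → -4, Body → -3; maximin = -3.
Column maxima: Forehand → -2, Backhand → 5; minimax = -2.
-3 ≠ -2, so there is no saddle point; optimal play is mixed.
Let the server play Wide with probability p. Expected payoff against Forehand: (-2)p + (-3)(1−p) = p − 3; against Backhand: (-4)p + 5(1−p) = −9p + 5.
Setting these equal: p − 3 = −9p + 5 ⇒ 10p = 8 ⇒ p = 4/5, and the value is (1)·(4/5) − 3 = -11/5.
For the receiver: with q = P(Forehand), equating Wide's and Body's payoffs gives 2q − 4 = −8q + 5 ⇒ q = 9/10.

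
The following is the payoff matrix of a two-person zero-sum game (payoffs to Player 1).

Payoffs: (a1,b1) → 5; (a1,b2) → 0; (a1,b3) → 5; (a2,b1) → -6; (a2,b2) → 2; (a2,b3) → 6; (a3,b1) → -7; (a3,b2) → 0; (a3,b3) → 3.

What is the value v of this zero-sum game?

10/13

Row minima: a1 → 0, a2 → -6, a3 → -7; maximin = 0.
Column maxima: b1 → 5, b2 → 2, b3 → 6; minimax = 2.
0 ≠ 2, so there is no saddle point; optimal play is mixed.
a3 is strictly dominated by a2, so Player 1 never plays it.
b3 is strictly dominated by b2 (it gives Player 1 strictly more in every row), so Player 2 never plays it.
On the remaining 2×2 (a1, a2 vs b1, b2):
Let Player 1 play a1 with probability p. Expected payoff against b1: 5p + (-6)(1−p) = 11p − 6; against b2: 0p + 2(1−p) = −2p + 2.
Setting these equal: 11p − 6 = −2p + 2 ⇒ 13p = 8 ⇒ p = 8/13, and the value is (11)·(8/13) − 6 = 10/13.
For Player 2: with q = P(b1), equating a1's and a2's payoffs gives 5q = −8q + 2 ⇒ q = 2/13.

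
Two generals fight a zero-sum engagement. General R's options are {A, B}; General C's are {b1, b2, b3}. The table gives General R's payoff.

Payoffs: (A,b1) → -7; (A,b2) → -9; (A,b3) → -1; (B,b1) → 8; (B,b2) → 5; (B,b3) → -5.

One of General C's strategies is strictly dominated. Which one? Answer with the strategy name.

b2 holds General R's payoff strictly below b1 in every row: -9 < -7, 5 < 8.
So b1 is strictly dominated for General C.

b1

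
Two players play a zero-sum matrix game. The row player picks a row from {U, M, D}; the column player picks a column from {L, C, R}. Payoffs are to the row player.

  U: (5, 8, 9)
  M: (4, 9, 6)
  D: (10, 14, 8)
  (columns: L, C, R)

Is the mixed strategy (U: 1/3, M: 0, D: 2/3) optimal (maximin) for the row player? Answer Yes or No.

Yes

Against L this mix gives (1/3)·5 + (2/3)·10 = 25/3.
Against C this mix gives (1/3)·8 + (2/3)·14 = 12.
Against R this mix gives (1/3)·9 + (2/3)·8 = 25/3.
All of the column player's active replies (L, R) yield 25/3, and no column does worse for the row player. The mix makes the column player indifferent and guarantees 25/3, so it is optimal.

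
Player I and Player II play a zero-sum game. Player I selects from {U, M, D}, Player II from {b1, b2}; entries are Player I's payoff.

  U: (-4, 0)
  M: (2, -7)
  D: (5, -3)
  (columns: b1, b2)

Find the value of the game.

-1

Row minima: U → -4, M → -7, D → -3; maximin = -3.
Column maxima: b1 → 5, b2 → 0; minimax = 0.
-3 ≠ 0, so there is no saddle point; optimal play is mixed.
M is strictly dominated by D, so Player I never plays it.
On the remaining 2×2 (U, D vs b1, b2):
Let Player I play U with probability p. Expected payoff against b1: (-4)p + 5(1−p) = −9p + 5; against b2: 0p + (-3)(1−p) = 3p − 3.
Setting these equal: −9p + 5 = 3p − 3 ⇒ −12p = -8 ⇒ p = 2/3, and the value is (-9)·(2/3) + 5 = -1.
For Player II: with q = P(b1), equating U's and D's payoffs gives −4q = 8q − 3 ⇒ q = 1/4.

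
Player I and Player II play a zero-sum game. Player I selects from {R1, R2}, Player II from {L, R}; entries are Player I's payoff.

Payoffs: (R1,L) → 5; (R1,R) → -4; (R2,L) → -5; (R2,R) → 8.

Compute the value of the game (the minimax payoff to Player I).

10/11

Row minima: R1 → -4, R2 → -5; maximin = -4.
Column maxima: L → 5, R → 8; minimax = 5.
-4 ≠ 5, so there is no saddle point; optimal play is mixed.
Let Player I play R1 with probability p. Expected payoff against L: 5p + (-5)(1−p) = 10p − 5; against R: (-4)p + 8(1−p) = −12p + 8.
Setting these equal: 10p − 5 = −12p + 8 ⇒ 22p = 13 ⇒ p = 13/22, and the value is (10)·(13/22) − 5 = 10/11.
For Player II: with q = P(L), equating R1's and R2's payoffs gives 9q − 4 = −13q + 8 ⇒ q = 6/11.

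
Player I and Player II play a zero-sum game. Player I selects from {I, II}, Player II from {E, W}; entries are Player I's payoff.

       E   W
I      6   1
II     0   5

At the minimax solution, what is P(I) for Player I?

1/2

Row minima: I → 1, II → 0; maximin = 1.
Column maxima: E → 6, W → 5; minimax = 5.
1 ≠ 5, so there is no saddle point; optimal play is mixed.
Let Player I play I with probability p. Expected payoff against E: 6p + 0(1−p) = 6p; against W: 1p + 5(1−p) = −4p + 5.
Setting these equal: 6p = −4p + 5 ⇒ 10p = 5 ⇒ p = 1/2, and the value is (6)·(1/2) = 3.
For Player II: with q = P(E), equating I's and II's payoffs gives 5q + 1 = −5q + 5 ⇒ q = 2/5.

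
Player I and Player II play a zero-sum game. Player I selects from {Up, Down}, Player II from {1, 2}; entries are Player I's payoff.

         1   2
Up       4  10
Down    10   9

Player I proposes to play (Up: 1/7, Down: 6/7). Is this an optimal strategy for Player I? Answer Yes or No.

Yes

Against 1 this mix gives (1/7)·4 + (6/7)·10 = 64/7.
Against 2 this mix gives (1/7)·10 + (6/7)·9 = 64/7.
All of Player II's active replies (1, 2) yield 64/7, and no column does worse for Player I. The mix makes Player II indifferent and guarantees 64/7, so it is optimal.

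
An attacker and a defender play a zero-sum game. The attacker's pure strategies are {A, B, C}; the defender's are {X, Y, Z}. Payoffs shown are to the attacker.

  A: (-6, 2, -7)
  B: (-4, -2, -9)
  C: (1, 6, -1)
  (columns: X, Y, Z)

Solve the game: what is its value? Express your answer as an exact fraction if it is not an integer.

Row minima: A → -7, B → -9, C → -1; maximin = -1.
Column maxima: X → 1, Y → 6, Z → -1; minimax = -1.
Since maximin = minimax = -1, there is a saddle point and the value is -1.

-1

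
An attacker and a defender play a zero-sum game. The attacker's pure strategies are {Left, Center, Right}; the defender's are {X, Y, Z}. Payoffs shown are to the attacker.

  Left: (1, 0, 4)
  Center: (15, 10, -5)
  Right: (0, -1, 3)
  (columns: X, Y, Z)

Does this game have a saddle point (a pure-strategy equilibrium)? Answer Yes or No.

No

Row minima: Left → 0, Center → -5, Right → -1; maximin = 0.
Column maxima: X → 15, Y → 10, Z → 4; minimax = 4.
0 ≠ 4, so no pure-strategy equilibrium exists.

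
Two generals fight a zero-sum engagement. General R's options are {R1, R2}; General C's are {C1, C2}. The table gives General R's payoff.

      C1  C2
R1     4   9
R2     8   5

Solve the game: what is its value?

13/2

Row minima: R1 → 4, R2 → 5; maximin = 5.
Column maxima: C1 → 8, C2 → 9; minimax = 8.
5 ≠ 8, so there is no saddle point; optimal play is mixed.
Let General R play R1 with probability p. Expected payoff against C1: 4p + 8(1−p) = −4p + 8; against C2: 9p + 5(1−p) = 4p + 5.
Setting these equal: −4p + 8 = 4p + 5 ⇒ −8p = -3 ⇒ p = 3/8, and the value is (-4)·(3/8) + 8 = 13/2.
For General C: with q = P(C1), equating R1's and R2's payoffs gives −5q + 9 = 3q + 5 ⇒ q = 1/2.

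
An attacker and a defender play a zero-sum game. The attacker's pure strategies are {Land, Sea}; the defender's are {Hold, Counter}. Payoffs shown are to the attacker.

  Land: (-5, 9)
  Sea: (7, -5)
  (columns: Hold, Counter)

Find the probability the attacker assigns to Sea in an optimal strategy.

7/13

Row minima: Land → -5, Sea → -5; maximin = -5.
Column maxima: Hold → 7, Counter → 9; minimax = 7.
-5 ≠ 7, so there is no saddle point; optimal play is mixed.
Let the attacker play Land with probability p. Expected payoff against Hold: (-5)p + 7(1−p) = −12p + 7; against Counter: 9p + (-5)(1−p) = 14p − 5.
Setting these equal: −12p + 7 = 14p − 5 ⇒ −26p = -12 ⇒ p = 6/13, and the value is (-12)·(6/13) + 7 = 19/13.
For the defender: with q = P(Hold), equating Land's and Sea's payoffs gives −14q + 9 = 12q − 5 ⇒ q = 7/13.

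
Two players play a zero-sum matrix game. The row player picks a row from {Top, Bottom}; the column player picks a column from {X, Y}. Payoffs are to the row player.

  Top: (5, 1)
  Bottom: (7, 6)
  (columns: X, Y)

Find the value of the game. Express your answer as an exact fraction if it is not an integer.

Row minima: Top → 1, Bottom → 6; maximin = 6.
Column maxima: X → 7, Y → 6; minimax = 6.
Since maximin = minimax = 6, there is a saddle point and the value is 6.

6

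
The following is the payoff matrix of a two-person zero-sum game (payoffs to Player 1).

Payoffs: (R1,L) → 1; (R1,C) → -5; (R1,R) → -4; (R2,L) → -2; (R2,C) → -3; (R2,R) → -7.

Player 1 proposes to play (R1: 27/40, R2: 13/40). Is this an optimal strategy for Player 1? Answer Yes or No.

Against L this mix gives (27/40)·1 + (13/40)·(-2) = 1/40.
Against C this mix gives (27/40)·(-5) + (13/40)·(-3) = -87/20.
Against R this mix gives (27/40)·(-4) + (13/40)·(-7) = -199/40.
Player 2 will play R, holding Player 1 to -199/40. Shifting weight toward the row that does better against R would raise this floor (the equalizing mix achieves -23/5 against both R and C), so the proposed strategy is not optimal.

No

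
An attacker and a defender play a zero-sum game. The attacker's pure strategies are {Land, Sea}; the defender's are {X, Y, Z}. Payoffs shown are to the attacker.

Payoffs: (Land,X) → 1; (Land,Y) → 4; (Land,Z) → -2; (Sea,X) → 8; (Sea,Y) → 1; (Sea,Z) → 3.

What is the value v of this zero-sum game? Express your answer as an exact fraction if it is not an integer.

7/4

Row minima: Land → -2, Sea → 1; maximin = 1.
Column maxima: X → 8, Y → 4, Z → 3; minimax = 3.
1 ≠ 3, so there is no saddle point; optimal play is mixed.
X is strictly dominated by Z (it gives the attacker strictly more in every row), so the defender never plays it.
On the remaining 2×2 (Land, Sea vs Y, Z):
Let the attacker play Land with probability p. Expected payoff against Y: 4p + 1(1−p) = 3p + 1; against Z: (-2)p + 3(1−p) = −5p + 3.
Setting these equal: 3p + 1 = −5p + 3 ⇒ 8p = 2 ⇒ p = 1/4, and the value is (3)·(1/4) + 1 = 7/4.
For the defender: with q = P(Y), equating Land's and Sea's payoffs gives 6q − 2 = −2q + 3 ⇒ q = 5/8.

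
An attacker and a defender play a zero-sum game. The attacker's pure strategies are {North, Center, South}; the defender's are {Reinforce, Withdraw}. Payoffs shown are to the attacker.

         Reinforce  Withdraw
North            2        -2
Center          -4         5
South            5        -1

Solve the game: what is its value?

7/5

Row minima: North → -2, Center → -4, South → -1; maximin = -1.
Column maxima: Reinforce → 5, Withdraw → 5; minimax = 5.
-1 ≠ 5, so there is no saddle point; optimal play is mixed.
North is strictly dominated by South, so the attacker never plays it.
On the remaining 2×2 (Center, South vs Reinforce, Withdraw):
Let the attacker play Center with probability p. Expected payoff against Reinforce: (-4)p + 5(1−p) = −9p + 5; against Withdraw: 5p + (-1)(1−p) = 6p − 1.
Setting these equal: −9p + 5 = 6p − 1 ⇒ −15p = -6 ⇒ p = 2/5, and the value is (-9)·(2/5) + 5 = 7/5.
For the defender: with q = P(Reinforce), equating Center's and South's payoffs gives −9q + 5 = 6q − 1 ⇒ q = 2/5.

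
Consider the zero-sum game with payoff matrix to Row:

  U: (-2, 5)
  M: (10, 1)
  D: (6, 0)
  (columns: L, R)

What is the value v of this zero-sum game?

Row minima: U → -2, M → 1, D → 0; maximin = 1.
Column maxima: L → 10, R → 5; minimax = 5.
1 ≠ 5, so there is no saddle point; optimal play is mixed.
D is strictly dominated by M, so Row never plays it.
On the remaining 2×2 (U, M vs L, R):
Let Row play U with probability p. Expected payoff against L: (-2)p + 10(1−p) = −12p + 10; against R: 5p + 1(1−p) = 4p + 1.
Setting these equal: −12p + 10 = 4p + 1 ⇒ −16p = -9 ⇒ p = 9/16, and the value is (-12)·(9/16) + 10 = 13/4.
For Column: with q = P(L), equating U's and M's payoffs gives −7q + 5 = 9q + 1 ⇒ q = 1/4.

13/4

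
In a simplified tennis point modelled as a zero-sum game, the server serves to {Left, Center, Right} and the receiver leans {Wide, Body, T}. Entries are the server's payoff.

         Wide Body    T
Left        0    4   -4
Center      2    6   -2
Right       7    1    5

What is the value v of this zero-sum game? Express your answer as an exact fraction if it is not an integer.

8/3

Row minima: Left → -4, Center → -2, Right → 1; maximin = 1.
Column maxima: Wide → 7, Body → 6, T → 5; minimax = 5.
1 ≠ 5, so there is no saddle point; optimal play is mixed.
Left is strictly dominated by Center, so the server never plays it.
Wide is strictly dominated by T (it gives the server strictly more in every row), so the receiver never plays it.
On the remaining 2×2 (Center, Right vs Body, T):
Let the server play Center with probability p. Expected payoff against Body: 6p + 1(1−p) = 5p + 1; against T: (-2)p + 5(1−p) = −7p + 5.
Setting these equal: 5p + 1 = −7p + 5 ⇒ 12p = 4 ⇒ p = 1/3, and the value is (5)·(1/3) + 1 = 8/3.
For the receiver: with q = P(Body), equating Center's and Right's payoffs gives 8q − 2 = −4q + 5 ⇒ q = 7/12.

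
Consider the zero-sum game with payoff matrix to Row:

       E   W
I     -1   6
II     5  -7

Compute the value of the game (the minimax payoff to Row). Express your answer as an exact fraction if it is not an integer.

Row minima: I → -1, II → -7; maximin = -1.
Column maxima: E → 5, W → 6; minimax = 5.
-1 ≠ 5, so there is no saddle point; optimal play is mixed.
Let Row play I with probability p. Expected payoff against E: (-1)p + 5(1−p) = −6p + 5; against W: 6p + (-7)(1−p) = 13p − 7.
Setting these equal: −6p + 5 = 13p − 7 ⇒ −19p = -12 ⇒ p = 12/19, and the value is (-6)·(12/19) + 5 = 23/19.
For Column: with q = P(E), equating I's and II's payoffs gives −7q + 6 = 12q − 7 ⇒ q = 13/19.

23/19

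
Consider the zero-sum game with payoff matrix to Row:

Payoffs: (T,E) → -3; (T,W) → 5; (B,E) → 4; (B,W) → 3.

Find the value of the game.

29/9

Row minima: T → -3, B → 3; maximin = 3.
Column maxima: E → 4, W → 5; minimax = 4.
3 ≠ 4, so there is no saddle point; optimal play is mixed.
Let Row play T with probability p. Expected payoff against E: (-3)p + 4(1−p) = −7p + 4; against W: 5p + 3(1−p) = 2p + 3.
Setting these equal: −7p + 4 = 2p + 3 ⇒ −9p = -1 ⇒ p = 1/9, and the value is (-7)·(1/9) + 4 = 29/9.
For Column: with q = P(E), equating T's and B's payoffs gives −8q + 5 = q + 3 ⇒ q = 2/9.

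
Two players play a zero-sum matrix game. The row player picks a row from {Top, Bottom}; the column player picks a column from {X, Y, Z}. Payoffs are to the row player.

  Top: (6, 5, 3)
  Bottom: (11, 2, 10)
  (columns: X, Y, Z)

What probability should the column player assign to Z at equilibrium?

Row minima: Top → 3, Bottom → 2; maximin = 3.
Column maxima: X → 11, Y → 5, Z → 10; minimax = 5.
3 ≠ 5, so there is no saddle point; optimal play is mixed.
X is strictly dominated by Y (it gives the row player strictly more in every row), so the column player never plays it.
On the remaining 2×2 (Top, Bottom vs Y, Z):
Let the row player play Top with probability p. Expected payoff against Y: 5p + 2(1−p) = 3p + 2; against Z: 3p + 10(1−p) = −7p + 10.
Setting these equal: 3p + 2 = −7p + 10 ⇒ 10p = 8 ⇒ p = 4/5, and the value is (3)·(4/5) + 2 = 22/5.
For the column player: with q = P(Y), equating Top's and Bottom's payoffs gives 2q + 3 = −8q + 10 ⇒ q = 7/10.

3/10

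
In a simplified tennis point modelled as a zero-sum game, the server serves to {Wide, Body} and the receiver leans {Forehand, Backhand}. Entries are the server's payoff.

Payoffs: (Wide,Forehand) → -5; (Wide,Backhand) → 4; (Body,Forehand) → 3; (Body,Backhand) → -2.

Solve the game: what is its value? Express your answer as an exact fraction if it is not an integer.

Row minima: Wide → -5, Body → -2; maximin = -2.
Column maxima: Forehand → 3, Backhand → 4; minimax = 3.
-2 ≠ 3, so there is no saddle point; optimal play is mixed.
Let the server play Wide with probability p. Expected payoff against Forehand: (-5)p + 3(1−p) = −8p + 3; against Backhand: 4p + (-2)(1−p) = 6p − 2.
Setting these equal: −8p + 3 = 6p − 2 ⇒ −14p = -5 ⇒ p = 5/14, and the value is (-8)·(5/14) + 3 = 1/7.
For the receiver: with q = P(Forehand), equating Wide's and Body's payoffs gives −9q + 4 = 5q − 2 ⇒ q = 3/7.

1/7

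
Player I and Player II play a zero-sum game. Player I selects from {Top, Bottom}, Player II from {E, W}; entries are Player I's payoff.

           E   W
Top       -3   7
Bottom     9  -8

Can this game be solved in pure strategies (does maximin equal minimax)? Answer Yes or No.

Row minima: Top → -3, Bottom → -8; maximin = -3.
Column maxima: E → 9, W → 7; minimax = 7.
-3 ≠ 7, so no pure-strategy equilibrium exists.

No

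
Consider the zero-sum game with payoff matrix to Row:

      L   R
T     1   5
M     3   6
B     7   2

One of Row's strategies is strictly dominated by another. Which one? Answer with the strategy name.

M gives a strictly higher payoff than T against every column: 3 > 1, 6 > 5.
So T is strictly dominated and Row never plays it.

T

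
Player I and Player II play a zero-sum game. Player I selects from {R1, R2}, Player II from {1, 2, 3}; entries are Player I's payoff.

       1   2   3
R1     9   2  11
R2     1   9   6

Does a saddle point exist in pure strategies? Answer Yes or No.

No

Row minima: R1 → 2, R2 → 1; maximin = 2.
Column maxima: 1 → 9, 2 → 9, 3 → 11; minimax = 9.
2 ≠ 9, so no pure-strategy equilibrium exists.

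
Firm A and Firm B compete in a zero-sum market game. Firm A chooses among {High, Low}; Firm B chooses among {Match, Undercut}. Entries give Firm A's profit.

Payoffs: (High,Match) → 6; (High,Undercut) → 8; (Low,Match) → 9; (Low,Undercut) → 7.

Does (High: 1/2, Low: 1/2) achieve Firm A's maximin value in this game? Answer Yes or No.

Against Match this mix gives (1/2)·6 + (1/2)·9 = 15/2.
Against Undercut this mix gives (1/2)·8 + (1/2)·7 = 15/2.
All of Firm B's active replies (Match, Undercut) yield 15/2, and no column does worse for Firm A. The mix makes Firm B indifferent and guarantees 15/2, so it is optimal.

Yes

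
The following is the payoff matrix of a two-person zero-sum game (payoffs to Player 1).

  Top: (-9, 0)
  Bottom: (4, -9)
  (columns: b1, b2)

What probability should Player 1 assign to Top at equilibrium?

13/22

Row minima: Top → -9, Bottom → -9; maximin = -9.
Column maxima: b1 → 4, b2 → 0; minimax = 0.
-9 ≠ 0, so there is no saddle point; optimal play is mixed.
Let Player 1 play Top with probability p. Expected payoff against b1: (-9)p + 4(1−p) = −13p + 4; against b2: 0p + (-9)(1−p) = 9p − 9.
Setting these equal: −13p + 4 = 9p − 9 ⇒ −22p = -13 ⇒ p = 13/22, and the value is (-13)·(13/22) + 4 = -81/22.
For Player 2: with q = P(b1), equating Top's and Bottom's payoffs gives −9q = 13q − 9 ⇒ q = 9/22.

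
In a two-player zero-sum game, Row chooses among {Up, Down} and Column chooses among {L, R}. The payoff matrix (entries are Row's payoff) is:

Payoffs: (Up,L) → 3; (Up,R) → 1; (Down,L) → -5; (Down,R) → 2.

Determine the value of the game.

Row minima: Up → 1, Down → -5; maximin = 1.
Column maxima: L → 3, R → 2; minimax = 2.
1 ≠ 2, so there is no saddle point; optimal play is mixed.
Let Row play Up with probability p. Expected payoff against L: 3p + (-5)(1−p) = 8p − 5; against R: 1p + 2(1−p) = −p + 2.
Setting these equal: 8p − 5 = −p + 2 ⇒ 9p = 7 ⇒ p = 7/9, and the value is (8)·(7/9) − 5 = 11/9.
For Column: with q = P(L), equating Up's and Down's payoffs gives 2q + 1 = −7q + 2 ⇒ q = 1/9.

11/9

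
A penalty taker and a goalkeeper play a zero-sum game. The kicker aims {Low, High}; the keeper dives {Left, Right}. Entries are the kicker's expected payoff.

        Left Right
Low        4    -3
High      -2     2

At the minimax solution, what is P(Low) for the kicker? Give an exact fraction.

Row minima: Low → -3, High → -2; maximin = -2.
Column maxima: Left → 4, Right → 2; minimax = 2.
-2 ≠ 2, so there is no saddle point; optimal play is mixed.
Let the kicker play Low with probability p. Expected payoff against Left: 4p + (-2)(1−p) = 6p − 2; against Right: (-3)p + 2(1−p) = −5p + 2.
Setting these equal: 6p − 2 = −5p + 2 ⇒ 11p = 4 ⇒ p = 4/11, and the value is (6)·(4/11) − 2 = 2/11.
For the keeper: with q = P(Left), equating Low's and High's payoffs gives 7q − 3 = −4q + 2 ⇒ q = 5/11.

4/11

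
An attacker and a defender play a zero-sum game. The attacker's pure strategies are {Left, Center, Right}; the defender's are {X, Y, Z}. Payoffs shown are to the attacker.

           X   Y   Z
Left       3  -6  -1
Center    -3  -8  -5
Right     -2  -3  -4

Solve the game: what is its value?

-7/2

Row minima: Left → -6, Center → -8, Right → -4; maximin = -4.
Column maxima: X → 3, Y → -3, Z → -1; minimax = -3.
-4 ≠ -3, so there is no saddle point; optimal play is mixed.
Center is strictly dominated by Left, so the attacker never plays it.
X is strictly dominated by Y (it gives the attacker strictly more in every row), so the defender never plays it.
On the remaining 2×2 (Left, Right vs Y, Z):
Let the attacker play Left with probability p. Expected payoff against Y: (-6)p + (-3)(1−p) = −3p − 3; against Z: (-1)p + (-4)(1−p) = 3p − 4.
Setting these equal: −3p − 3 = 3p − 4 ⇒ −6p = -1 ⇒ p = 1/6, and the value is (-3)·(1/6) − 3 = -7/2.
For the defender: with q = P(Y), equating Left's and Right's payoffs gives −5q − 1 = q − 4 ⇒ q = 1/2.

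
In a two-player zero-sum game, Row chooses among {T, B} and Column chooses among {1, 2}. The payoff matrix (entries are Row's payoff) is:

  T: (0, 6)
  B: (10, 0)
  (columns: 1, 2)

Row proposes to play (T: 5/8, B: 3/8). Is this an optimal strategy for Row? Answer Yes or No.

Against 1 this mix gives (5/8)·0 + (3/8)·10 = 15/4.
Against 2 this mix gives (5/8)·6 + (3/8)·0 = 15/4.
All of Column's active replies (1, 2) yield 15/4, and no column does worse for Row. The mix makes Column indifferent and guarantees 15/4, so it is optimal.

Yes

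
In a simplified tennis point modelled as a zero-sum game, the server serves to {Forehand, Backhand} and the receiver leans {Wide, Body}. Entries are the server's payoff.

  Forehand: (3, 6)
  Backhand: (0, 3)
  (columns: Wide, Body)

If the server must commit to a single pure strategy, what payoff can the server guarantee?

Row minima: Forehand → 3, Backhand → 0.
The best of these is 3.

3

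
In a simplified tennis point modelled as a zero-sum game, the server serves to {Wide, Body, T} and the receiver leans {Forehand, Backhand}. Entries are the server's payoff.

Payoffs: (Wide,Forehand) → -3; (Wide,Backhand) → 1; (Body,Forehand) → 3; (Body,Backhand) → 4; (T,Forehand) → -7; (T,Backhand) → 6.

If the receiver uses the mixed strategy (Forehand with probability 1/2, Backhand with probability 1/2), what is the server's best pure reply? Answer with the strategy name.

Expected payoff of Wide: (1/2)·(-3) + (1/2)·1 = -1.
Expected payoff of Body: (1/2)·3 + (1/2)·4 = 7/2.
Expected payoff of T: (1/2)·(-7) + (1/2)·6 = -1/2.
The largest is 7/2, so the server's best response is Body.

Body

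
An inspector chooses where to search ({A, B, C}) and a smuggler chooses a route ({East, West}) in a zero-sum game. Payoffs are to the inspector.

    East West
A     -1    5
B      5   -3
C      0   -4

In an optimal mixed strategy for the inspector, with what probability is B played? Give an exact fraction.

Row minima: A → -1, B → -3, C → -4; maximin = -1.
Column maxima: East → 5, West → 5; minimax = 5.
-1 ≠ 5, so there is no saddle point; optimal play is mixed.
C is strictly dominated by B, so the inspector never plays it.
On the remaining 2×2 (A, B vs East, West):
Let the inspector play A with probability p. Expected payoff against East: (-1)p + 5(1−p) = −6p + 5; against West: 5p + (-3)(1−p) = 8p − 3.
Setting these equal: −6p + 5 = 8p − 3 ⇒ −14p = -8 ⇒ p = 4/7, and the value is (-6)·(4/7) + 5 = 11/7.
For the smuggler: with q = P(East), equating A's and B's payoffs gives −6q + 5 = 8q − 3 ⇒ q = 4/7.

3/7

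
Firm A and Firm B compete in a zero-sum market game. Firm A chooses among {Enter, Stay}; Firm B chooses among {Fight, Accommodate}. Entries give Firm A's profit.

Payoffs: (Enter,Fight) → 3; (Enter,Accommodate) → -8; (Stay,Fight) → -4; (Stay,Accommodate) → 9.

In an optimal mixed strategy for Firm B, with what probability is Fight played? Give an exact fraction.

Row minima: Enter → -8, Stay → -4; maximin = -4.
Column maxima: Fight → 3, Accommodate → 9; minimax = 3.
-4 ≠ 3, so there is no saddle point; optimal play is mixed.
Let Firm A play Enter with probability p. Expected payoff against Fight: 3p + (-4)(1−p) = 7p − 4; against Accommodate: (-8)p + 9(1−p) = −17p + 9.
Setting these equal: 7p − 4 = −17p + 9 ⇒ 24p = 13 ⇒ p = 13/24, and the value is (7)·(13/24) − 4 = -5/24.
For Firm B: with q = P(Fight), equating Enter's and Stay's payoffs gives 11q − 8 = −13q + 9 ⇒ q = 17/24.

17/24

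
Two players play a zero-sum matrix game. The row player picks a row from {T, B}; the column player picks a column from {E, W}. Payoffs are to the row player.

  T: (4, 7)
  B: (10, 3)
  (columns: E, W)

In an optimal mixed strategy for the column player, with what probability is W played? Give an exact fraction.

3/5

Row minima: T → 4, B → 3; maximin = 4.
Column maxima: E → 10, W → 7; minimax = 7.
4 ≠ 7, so there is no saddle point; optimal play is mixed.
Let the row player play T with probability p. Expected payoff against E: 4p + 10(1−p) = −6p + 10; against W: 7p + 3(1−p) = 4p + 3.
Setting these equal: −6p + 10 = 4p + 3 ⇒ −10p = -7 ⇒ p = 7/10, and the value is (-6)·(7/10) + 10 = 29/5.
For the column player: with q = P(E), equating T's and B's payoffs gives −3q + 7 = 7q + 3 ⇒ q = 2/5.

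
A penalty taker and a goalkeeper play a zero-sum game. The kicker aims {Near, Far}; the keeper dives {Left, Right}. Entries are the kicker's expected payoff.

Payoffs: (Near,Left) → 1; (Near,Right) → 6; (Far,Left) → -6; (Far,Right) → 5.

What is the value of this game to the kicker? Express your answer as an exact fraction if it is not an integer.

Row minima: Near → 1, Far → -6; maximin = 1.
Column maxima: Left → 1, Right → 6; minimax = 1.
Since maximin = minimax = 1, there is a saddle point and the value is 1.

1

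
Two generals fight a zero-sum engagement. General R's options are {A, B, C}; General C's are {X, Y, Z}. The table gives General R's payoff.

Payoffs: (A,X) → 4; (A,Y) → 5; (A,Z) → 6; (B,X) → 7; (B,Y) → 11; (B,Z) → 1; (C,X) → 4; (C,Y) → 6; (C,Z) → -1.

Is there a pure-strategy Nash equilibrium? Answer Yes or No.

No

Row minima: A → 4, B → 1, C → -1; maximin = 4.
Column maxima: X → 7, Y → 11, Z → 6; minimax = 6.
4 ≠ 6, so no pure-strategy equilibrium exists.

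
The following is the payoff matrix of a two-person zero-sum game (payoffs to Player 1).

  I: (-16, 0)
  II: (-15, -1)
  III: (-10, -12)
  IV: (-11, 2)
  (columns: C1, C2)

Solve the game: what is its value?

-152/15

Row minima: I → -16, II → -15, III → -12, IV → -11; maximin = -11.
Column maxima: C1 → -10, C2 → 2; minimax = -10.
-11 ≠ -10, so there is no saddle point; optimal play is mixed.
I is strictly dominated by IV, so Player 1 never plays it.
II is strictly dominated by IV, so Player 1 never plays it.
On the remaining 2×2 (III, IV vs C1, C2):
Let Player 1 play III with probability p. Expected payoff against C1: (-10)p + (-11)(1−p) = p − 11; against C2: (-12)p + 2(1−p) = −14p + 2.
Setting these equal: p − 11 = −14p + 2 ⇒ 15p = 13 ⇒ p = 13/15, and the value is (1)·(13/15) − 11 = -152/15.
For Player 2: with q = P(C1), equating III's and IV's payoffs gives 2q − 12 = −13q + 2 ⇒ q = 14/15.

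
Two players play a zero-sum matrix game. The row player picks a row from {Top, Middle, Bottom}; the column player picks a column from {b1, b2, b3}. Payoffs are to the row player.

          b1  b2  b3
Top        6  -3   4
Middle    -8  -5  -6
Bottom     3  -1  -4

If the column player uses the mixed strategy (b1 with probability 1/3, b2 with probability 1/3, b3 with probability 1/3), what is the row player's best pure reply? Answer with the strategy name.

Top

Expected payoff of Top: (1/3)·6 + (1/3)·(-3) + (1/3)·4 = 7/3.
Expected payoff of Middle: (1/3)·(-8) + (1/3)·(-5) + (1/3)·(-6) = -19/3.
Expected payoff of Bottom: (1/3)·3 + (1/3)·(-1) + (1/3)·(-4) = -2/3.
The largest is 7/3, so the row player's best response is Top.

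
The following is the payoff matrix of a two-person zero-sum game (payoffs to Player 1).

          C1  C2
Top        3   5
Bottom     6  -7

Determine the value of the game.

17/5

Row minima: Top → 3, Bottom → -7; maximin = 3.
Column maxima: C1 → 6, C2 → 5; minimax = 5.
3 ≠ 5, so there is no saddle point; optimal play is mixed.
Let Player 1 play Top with probability p. Expected payoff against C1: 3p + 6(1−p) = −3p + 6; against C2: 5p + (-7)(1−p) = 12p − 7.
Setting these equal: −3p + 6 = 12p − 7 ⇒ −15p = -13 ⇒ p = 13/15, and the value is (-3)·(13/15) + 6 = 17/5.
For Player 2: with q = P(C1), equating Top's and Bottom's payoffs gives −2q + 5 = 13q − 7 ⇒ q = 4/5.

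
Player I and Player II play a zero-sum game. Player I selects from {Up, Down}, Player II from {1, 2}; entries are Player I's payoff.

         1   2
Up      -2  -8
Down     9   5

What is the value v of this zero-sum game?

Row minima: Up → -8, Down → 5; maximin = 5.
Column maxima: 1 → 9, 2 → 5; minimax = 5.
Since maximin = minimax = 5, there is a saddle point and the value is 5.

5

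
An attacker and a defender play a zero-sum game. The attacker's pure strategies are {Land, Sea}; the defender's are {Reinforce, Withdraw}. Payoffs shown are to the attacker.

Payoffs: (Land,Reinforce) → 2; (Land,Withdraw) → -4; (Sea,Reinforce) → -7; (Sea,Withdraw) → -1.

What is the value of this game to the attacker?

-5/2

Row minima: Land → -4, Sea → -7; maximin = -4.
Column maxima: Reinforce → 2, Withdraw → -1; minimax = -1.
-4 ≠ -1, so there is no saddle point; optimal play is mixed.
Let the attacker play Land with probability p. Expected payoff against Reinforce: 2p + (-7)(1−p) = 9p − 7; against Withdraw: (-4)p + (-1)(1−p) = −3p − 1.
Setting these equal: 9p − 7 = −3p − 1 ⇒ 12p = 6 ⇒ p = 1/2, and the value is (9)·(1/2) − 7 = -5/2.
For the defender: with q = P(Reinforce), equating Land's and Sea's payoffs gives 6q − 4 = −6q − 1 ⇒ q = 1/4.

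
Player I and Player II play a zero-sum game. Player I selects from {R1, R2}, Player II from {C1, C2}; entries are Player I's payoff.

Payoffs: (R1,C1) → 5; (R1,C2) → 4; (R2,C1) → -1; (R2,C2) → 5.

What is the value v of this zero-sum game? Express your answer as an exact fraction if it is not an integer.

Row minima: R1 → 4, R2 → -1; maximin = 4.
Column maxima: C1 → 5, C2 → 5; minimax = 5.
4 ≠ 5, so there is no saddle point; optimal play is mixed.
Let Player I play R1 with probability p. Expected payoff against C1: 5p + (-1)(1−p) = 6p − 1; against C2: 4p + 5(1−p) = −p + 5.
Setting these equal: 6p − 1 = −p + 5 ⇒ 7p = 6 ⇒ p = 6/7, and the value is (6)·(6/7) − 1 = 29/7.
For Player II: with q = P(C1), equating R1's and R2's payoffs gives q + 4 = −6q + 5 ⇒ q = 1/7.

29/7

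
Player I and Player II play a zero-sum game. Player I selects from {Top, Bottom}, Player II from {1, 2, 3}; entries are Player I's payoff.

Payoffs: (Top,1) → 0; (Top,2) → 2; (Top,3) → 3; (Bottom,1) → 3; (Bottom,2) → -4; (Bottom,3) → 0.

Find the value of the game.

2/3

Row minima: Top → 0, Bottom → -4; maximin = 0.
Column maxima: 1 → 3, 2 → 2, 3 → 3; minimax = 2.
0 ≠ 2, so there is no saddle point; optimal play is mixed.
3 is strictly dominated by 2 (it gives Player I strictly more in every row), so Player II never plays it.
On the remaining 2×2 (Top, Bottom vs 1, 2):
Let Player I play Top with probability p. Expected payoff against 1: 0p + 3(1−p) = −3p + 3; against 2: 2p + (-4)(1−p) = 6p − 4.
Setting these equal: −3p + 3 = 6p − 4 ⇒ −9p = -7 ⇒ p = 7/9, and the value is (-3)·(7/9) + 3 = 2/3.
For Player II: with q = P(1), equating Top's and Bottom's payoffs gives −2q + 2 = 7q − 4 ⇒ q = 2/3.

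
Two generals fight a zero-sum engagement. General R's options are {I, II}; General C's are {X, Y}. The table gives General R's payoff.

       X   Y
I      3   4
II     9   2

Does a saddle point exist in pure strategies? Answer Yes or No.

No

Row minima: I → 3, II → 2; maximin = 3.
Column maxima: X → 9, Y → 4; minimax = 4.
3 ≠ 4, so no pure-strategy equilibrium exists.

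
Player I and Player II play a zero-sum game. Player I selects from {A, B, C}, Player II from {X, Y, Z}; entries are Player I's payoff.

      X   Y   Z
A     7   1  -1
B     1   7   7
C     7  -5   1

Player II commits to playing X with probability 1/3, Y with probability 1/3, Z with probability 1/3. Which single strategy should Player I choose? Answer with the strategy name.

B

Expected payoff of A: (1/3)·7 + (1/3)·1 + (1/3)·(-1) = 7/3.
Expected payoff of B: (1/3)·1 + (1/3)·7 + (1/3)·7 = 5.
Expected payoff of C: (1/3)·7 + (1/3)·(-5) + (1/3)·1 = 1.
The largest is 5, so Player I's best response is B.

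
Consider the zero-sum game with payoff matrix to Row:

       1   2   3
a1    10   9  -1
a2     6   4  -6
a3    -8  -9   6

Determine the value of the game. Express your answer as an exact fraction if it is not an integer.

Row minima: a1 → -1, a2 → -6, a3 → -9; maximin = -1.
Column maxima: 1 → 10, 2 → 9, 3 → 6; minimax = 6.
-1 ≠ 6, so there is no saddle point; optimal play is mixed.
a2 is strictly dominated by a1, so Row never plays it.
1 is strictly dominated by 2 (it gives Row strictly more in every row), so Column never plays it.
On the remaining 2×2 (a1, a3 vs 2, 3):
Let Row play a1 with probability p. Expected payoff against 2: 9p + (-9)(1−p) = 18p − 9; against 3: (-1)p + 6(1−p) = −7p + 6.
Setting these equal: 18p − 9 = −7p + 6 ⇒ 25p = 15 ⇒ p = 3/5, and the value is (18)·(3/5) − 9 = 9/5.
For Column: with q = P(2), equating a1's and a3's payoffs gives 10q − 1 = −15q + 6 ⇒ q = 7/25.

9/5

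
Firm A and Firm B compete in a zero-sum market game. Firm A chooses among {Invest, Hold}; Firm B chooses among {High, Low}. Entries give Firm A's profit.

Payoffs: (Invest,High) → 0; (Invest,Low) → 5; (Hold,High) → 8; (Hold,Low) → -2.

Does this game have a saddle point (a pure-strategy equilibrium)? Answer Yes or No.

No

Row minima: Invest → 0, Hold → -2; maximin = 0.
Column maxima: High → 8, Low → 5; minimax = 5.
0 ≠ 5, so no pure-strategy equilibrium exists.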